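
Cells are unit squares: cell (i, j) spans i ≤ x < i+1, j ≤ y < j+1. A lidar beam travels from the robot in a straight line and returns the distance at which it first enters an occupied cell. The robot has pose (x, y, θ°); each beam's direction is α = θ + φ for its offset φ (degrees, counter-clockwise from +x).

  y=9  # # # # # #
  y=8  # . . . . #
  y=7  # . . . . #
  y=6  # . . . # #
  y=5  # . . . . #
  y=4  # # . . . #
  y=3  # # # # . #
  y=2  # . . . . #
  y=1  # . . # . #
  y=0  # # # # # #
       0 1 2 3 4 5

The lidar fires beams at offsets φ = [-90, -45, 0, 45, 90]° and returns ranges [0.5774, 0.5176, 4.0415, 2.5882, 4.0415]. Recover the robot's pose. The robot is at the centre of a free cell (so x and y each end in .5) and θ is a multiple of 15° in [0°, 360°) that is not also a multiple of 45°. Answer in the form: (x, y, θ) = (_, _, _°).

Enumerate (i+0.5, j+0.5, θ) over the 26 free cells and 16 admissible headings. For each, cast all 5 beams and compare to the given ranges.
  (3.5, 2.5, 345°): beam 1 = 0.5176 ≠ 0.5774 ✗
  (2.5, 6.5, 240°): beam 1 = 1.7321 ≠ 0.5774 ✗
  (3.5, 7.5, 165°): beam 1 = 1.5529 ≠ 0.5774 ✗
  (2.5, 6.5, 300°): beam 1 = 1.7321 ≠ 0.5774 ✗
  …
  (1.5, 5.5, 330°): r_1=0.5774, r_2=0.5176, r_3=4.0415, r_4=2.5882, r_5=4.0415 — all match ✓
No second candidate reproduces the full scan.

(x, y, θ) = (1.5, 5.5, 330°)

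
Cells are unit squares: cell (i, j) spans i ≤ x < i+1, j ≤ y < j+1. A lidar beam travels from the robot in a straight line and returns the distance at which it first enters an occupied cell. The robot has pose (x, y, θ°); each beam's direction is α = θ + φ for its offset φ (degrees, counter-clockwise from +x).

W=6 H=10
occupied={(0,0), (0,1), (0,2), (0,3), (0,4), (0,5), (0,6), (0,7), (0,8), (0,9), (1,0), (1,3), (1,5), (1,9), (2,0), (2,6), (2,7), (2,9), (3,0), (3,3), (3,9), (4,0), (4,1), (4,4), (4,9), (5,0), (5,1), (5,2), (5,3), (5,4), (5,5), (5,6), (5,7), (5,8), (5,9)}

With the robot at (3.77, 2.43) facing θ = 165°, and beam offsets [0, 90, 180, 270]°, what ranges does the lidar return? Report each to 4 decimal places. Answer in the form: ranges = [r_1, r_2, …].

ranges = [2.2023, 1.4804, 1.2734, 0.5901]

beam 1: φ=0°, α=165°
  direction (-0.9659, 0.2588); cell (3,2); t to first gridline: x 0.7972, y 2.2023 (then +1.0353 / +3.8637)
    (2,2) via x @ 0.7972
    (1,2) via x @ 1.8324
    (1,3) via y @ 2.2023  # hit
  → r_1 = 2.2023
beam 2: φ=90°, α=255°
  direction (-0.2588, -0.9659); cell (3,2); t to first gridline: x 2.9751, y 0.4452 (then +3.8637 / +1.0353)
    (3,1) via y @ 0.4452
    (3,0) via y @ 1.4804  # hit
  → r_2 = 1.4804
beam 3: φ=180°, α=345°
  direction (0.9659, -0.2588); cell (3,2); t to first gridline: x 0.2381, y 1.6614 (then +1.0353 / +3.8637)
    (4,2) via x @ 0.2381
    (5,2) via x @ 1.2734  # hit
  → r_3 = 1.2734
beam 4: φ=270°, α=75°
  direction (0.2588, 0.9659); cell (3,2); t to first gridline: x 0.8887, y 0.5901 (then +3.8637 / +1.0353)
    (3,3) via y @ 0.5901  # hit
  → r_4 = 0.5901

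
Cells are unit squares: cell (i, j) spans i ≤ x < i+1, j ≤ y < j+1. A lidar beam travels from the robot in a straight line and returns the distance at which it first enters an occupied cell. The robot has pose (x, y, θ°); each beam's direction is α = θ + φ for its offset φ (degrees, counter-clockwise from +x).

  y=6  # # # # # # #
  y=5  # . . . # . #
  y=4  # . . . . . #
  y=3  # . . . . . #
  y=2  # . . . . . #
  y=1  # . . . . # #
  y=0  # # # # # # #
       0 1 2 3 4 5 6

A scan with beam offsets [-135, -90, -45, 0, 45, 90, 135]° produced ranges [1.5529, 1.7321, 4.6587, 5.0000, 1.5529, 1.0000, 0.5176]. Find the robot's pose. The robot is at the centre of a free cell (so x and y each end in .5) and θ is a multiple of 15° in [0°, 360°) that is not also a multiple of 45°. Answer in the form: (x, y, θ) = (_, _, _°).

(x, y, θ) = (2.5, 5.5, 300°)

Candidates: 23 free-cell centres × 16 headings = 368 poses. Raycast each; keep the one whose scan matches to 4 dp.
  (5.5, 3.5, 255°): beam 1 = 1.7321 ≠ 1.5529 ✗
  (5.5, 2.5, 300°): beam 1 = 4.6587 ≠ 1.5529 ✗
  (4.5, 4.5, 150°): beam 2 = 0.5774 ≠ 1.7321 ✗
  (1.5, 3.5, 285°): beam 1 = 0.5774 ≠ 1.5529 ✗
  …
  (2.5, 5.5, 300°): r_1=1.5529, r_2=1.7321, r_3=4.6587, r_4=5.0000, r_5=1.5529, r_6=1.0000, r_7=0.5176 — all match ✓
No second candidate reproduces the full scan.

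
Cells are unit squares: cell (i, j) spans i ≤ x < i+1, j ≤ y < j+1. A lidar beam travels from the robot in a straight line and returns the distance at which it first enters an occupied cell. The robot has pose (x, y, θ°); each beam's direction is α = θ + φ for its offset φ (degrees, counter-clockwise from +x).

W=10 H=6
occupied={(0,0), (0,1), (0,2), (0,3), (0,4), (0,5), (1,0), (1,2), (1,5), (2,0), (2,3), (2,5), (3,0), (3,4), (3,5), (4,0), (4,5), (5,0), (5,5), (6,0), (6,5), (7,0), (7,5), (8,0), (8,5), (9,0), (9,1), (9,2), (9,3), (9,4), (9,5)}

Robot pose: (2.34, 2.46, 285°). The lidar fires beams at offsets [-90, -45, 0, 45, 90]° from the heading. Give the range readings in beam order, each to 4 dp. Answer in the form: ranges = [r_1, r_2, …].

ranges = [0.3520, 1.6859, 1.5115, 2.9200, 6.8949]

beam 1: φ=-90°, α=195°
  d=(-0.9659,-0.2588)  start (2,2)  tX=0.3520 tY=1.7773  stride 1/|dx|=1.0353 1/|dy|=3.8637
    cross x-line → (1,2), t=0.3520 (wall)
  → r_1 = 0.3520
beam 2: φ=-45°, α=240°
  d=(-0.5000,-0.8660)  start (2,2)  tX=0.6800 tY=0.5312  stride 1/|dx|=2.0000 1/|dy|=1.1547
    cross y-line → (2,1), t=0.5312
    cross x-line → (1,1), t=0.6800
    cross y-line → (1,0), t=1.6859 (wall)
  → r_2 = 1.6859
beam 3: φ=0°, α=285°
  d=(0.2588,-0.9659)  start (2,2)  tX=2.5500 tY=0.4762  stride 1/|dx|=3.8637 1/|dy|=1.0353
    cross y-line → (2,1), t=0.4762
    cross y-line → (2,0), t=1.5115 (wall)
  → r_3 = 1.5115
beam 4: φ=45°, α=330°
  d=(0.8660,-0.5000)  start (2,2)  tX=0.7621 tY=0.9200  stride 1/|dx|=1.1547 1/|dy|=2.0000
    cross x-line → (3,2), t=0.7621
    cross y-line → (3,1), t=0.9200
    cross x-line → (4,1), t=1.9168
    cross y-line → (4,0), t=2.9200 (wall)
  → r_4 = 2.9200
beam 5: φ=90°, α=15°
  d=(0.9659,0.2588)  start (2,2)  tX=0.6833 tY=2.0864  stride 1/|dx|=1.0353 1/|dy|=3.8637
    cross x-line → (3,2), t=0.6833
    cross x-line → (4,2), t=1.7186
    cross y-line → (4,3), t=2.0864
    cross x-line → (5,3), t=2.7538
    cross x-line → (6,3), t=3.7891
    cross x-line → (7,3), t=4.8244
    cross x-line → (8,3), t=5.8597
    cross y-line → (8,4), t=5.9501
    cross x-line → (9,4), t=6.8949 (wall)
  → r_5 = 6.8949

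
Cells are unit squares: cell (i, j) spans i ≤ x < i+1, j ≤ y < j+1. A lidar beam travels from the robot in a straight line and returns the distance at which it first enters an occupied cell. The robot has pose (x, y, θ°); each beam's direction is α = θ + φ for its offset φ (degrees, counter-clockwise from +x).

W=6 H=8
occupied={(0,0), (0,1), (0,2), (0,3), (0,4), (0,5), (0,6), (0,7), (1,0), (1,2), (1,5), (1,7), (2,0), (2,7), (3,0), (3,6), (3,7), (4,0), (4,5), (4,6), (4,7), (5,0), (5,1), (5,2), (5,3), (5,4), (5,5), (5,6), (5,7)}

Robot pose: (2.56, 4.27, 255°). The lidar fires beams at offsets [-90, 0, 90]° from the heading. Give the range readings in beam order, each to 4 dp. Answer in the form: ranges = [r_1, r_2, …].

ranges = [1.6150, 2.1637, 2.5261]

beam 1: φ=-90°, α=165°
  dir = (cos 165°, sin 165°) = (-0.9659, 0.2588); from cell (2,4)
  next x-line at t=0.5798, next y-line at t=2.8205; Δt_x=1.0353, Δt_y=3.8637
    x: enter (1,4) at t=0.5798
    x: enter (0,4) at t=1.6150 ← occupied
  → r_1 = 1.6150
beam 2: φ=0°, α=255°
  dir = (cos 255°, sin 255°) = (-0.2588, -0.9659); from cell (2,4)
  next x-line at t=2.1637, next y-line at t=0.2795; Δt_x=3.8637, Δt_y=1.0353
    y: enter (2,3) at t=0.2795
    y: enter (2,2) at t=1.3148
    x: enter (1,2) at t=2.1637 ← occupied
  → r_2 = 2.1637
beam 3: φ=90°, α=345°
  dir = (cos 345°, sin 345°) = (0.9659, -0.2588); from cell (2,4)
  next x-line at t=0.4555, next y-line at t=1.0432; Δt_x=1.0353, Δt_y=3.8637
    x: enter (3,4) at t=0.4555
    y: enter (3,3) at t=1.0432
    x: enter (4,3) at t=1.4908
    x: enter (5,3) at t=2.5261 ← occupied
  → r_3 = 2.5261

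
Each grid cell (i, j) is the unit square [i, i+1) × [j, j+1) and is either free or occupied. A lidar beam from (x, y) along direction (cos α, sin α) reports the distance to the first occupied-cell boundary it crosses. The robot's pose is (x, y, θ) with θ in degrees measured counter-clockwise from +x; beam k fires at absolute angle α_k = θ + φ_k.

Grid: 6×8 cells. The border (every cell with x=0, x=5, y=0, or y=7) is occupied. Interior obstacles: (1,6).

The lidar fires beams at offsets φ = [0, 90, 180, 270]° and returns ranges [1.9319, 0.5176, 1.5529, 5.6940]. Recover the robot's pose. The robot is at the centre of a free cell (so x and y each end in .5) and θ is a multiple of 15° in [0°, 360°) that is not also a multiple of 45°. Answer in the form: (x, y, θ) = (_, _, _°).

(x, y, θ) = (3.5, 1.5, 195°)

The pose lattice has 23·16 = 368 candidates. Test each by forward raycasting.
  (3.5, 1.5, 285°): beam 1 = 0.5176 ≠ 1.9319 ✗
  (3.5, 4.5, 285°): beam 1 = 3.6235 ≠ 1.9319 ✗
  (1.5, 2.5, 75°): beam 1 = 4.6587 ≠ 1.9319 ✗
  (4.5, 5.5, 30°): beam 1 = 0.5774 ≠ 1.9319 ✗
  (3.5, 2.5, 15°): beam 1 = 1.5529 ≠ 1.9319 ✗
  …
  (3.5, 1.5, 195°): r_1=1.9319, r_2=0.5176, r_3=1.5529, r_4=5.6940 — all match ✓
Only this pose fits every beam.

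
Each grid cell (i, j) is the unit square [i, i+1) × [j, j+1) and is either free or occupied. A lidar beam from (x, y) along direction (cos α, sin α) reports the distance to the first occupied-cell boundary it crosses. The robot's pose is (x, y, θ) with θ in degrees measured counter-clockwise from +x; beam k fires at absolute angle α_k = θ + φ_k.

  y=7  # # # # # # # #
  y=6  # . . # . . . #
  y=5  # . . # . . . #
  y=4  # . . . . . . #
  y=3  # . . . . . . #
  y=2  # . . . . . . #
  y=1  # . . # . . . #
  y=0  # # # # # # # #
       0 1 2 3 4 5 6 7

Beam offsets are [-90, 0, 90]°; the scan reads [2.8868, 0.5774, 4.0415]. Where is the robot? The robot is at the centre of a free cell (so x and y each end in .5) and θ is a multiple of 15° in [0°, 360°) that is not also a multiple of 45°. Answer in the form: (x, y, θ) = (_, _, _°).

Enumerate (i+0.5, j+0.5, θ) over the 33 free cells and 16 admissible headings. For each, cast all 3 beams and compare to the given ranges.
  (5.5, 6.5, 15°): beam 1 = 5.6940 ≠ 2.8868 ✗
  (1.5, 1.5, 255°): beam 1 = 0.5176 ≠ 2.8868 ✗
  (1.5, 4.5, 30°): beam 1 = 3.0000 ≠ 2.8868 ✗
  …
  (3.5, 2.5, 300°): r_1=2.8868, r_2=0.5774, r_3=4.0415 — all match ✓
Unique over the lattice → pose = (3.5, 2.5, 300°).

(x, y, θ) = (3.5, 2.5, 300°)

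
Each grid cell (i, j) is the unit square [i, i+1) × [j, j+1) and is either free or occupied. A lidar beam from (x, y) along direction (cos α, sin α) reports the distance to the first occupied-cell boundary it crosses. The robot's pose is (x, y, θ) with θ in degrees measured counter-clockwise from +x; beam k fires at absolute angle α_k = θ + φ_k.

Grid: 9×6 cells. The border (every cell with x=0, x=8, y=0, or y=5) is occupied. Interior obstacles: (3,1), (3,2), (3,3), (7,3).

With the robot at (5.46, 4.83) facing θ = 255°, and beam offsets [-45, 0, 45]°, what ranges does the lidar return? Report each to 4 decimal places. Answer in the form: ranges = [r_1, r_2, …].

ranges = [1.6859, 3.9651, 4.4225]

beam 1: φ=-45°, α=210°
  dir = (cos 210°, sin 210°) = (-0.8660, -0.5000); from cell (5,4)
  next x-line at t=0.5312, next y-line at t=1.6600; Δt_x=1.1547, Δt_y=2.0000
    x: enter (4,4) at t=0.5312
    y: enter (4,3) at t=1.6600
    x: enter (3,3) at t=1.6859 ← occupied
  → r_1 = 1.6859
beam 2: φ=0°, α=255°
  dir = (cos 255°, sin 255°) = (-0.2588, -0.9659); from cell (5,4)
  next x-line at t=1.7773, next y-line at t=0.8593; Δt_x=3.8637, Δt_y=1.0353
    y: enter (5,3) at t=0.8593
    x: enter (4,3) at t=1.7773
    y: enter (4,2) at t=1.8946
    y: enter (4,1) at t=2.9298
    y: enter (4,0) at t=3.9651 ← occupied
  → r_2 = 3.9651
beam 3: φ=45°, α=300°
  dir = (cos 300°, sin 300°) = (0.5000, -0.8660); from cell (5,4)
  next x-line at t=1.0800, next y-line at t=0.9584; Δt_x=2.0000, Δt_y=1.1547
    y: enter (5,3) at t=0.9584
    x: enter (6,3) at t=1.0800
    y: enter (6,2) at t=2.1131
    x: enter (7,2) at t=3.0800
    y: enter (7,1) at t=3.2678
    y: enter (7,0) at t=4.4225 ← occupied
  → r_3 = 4.4225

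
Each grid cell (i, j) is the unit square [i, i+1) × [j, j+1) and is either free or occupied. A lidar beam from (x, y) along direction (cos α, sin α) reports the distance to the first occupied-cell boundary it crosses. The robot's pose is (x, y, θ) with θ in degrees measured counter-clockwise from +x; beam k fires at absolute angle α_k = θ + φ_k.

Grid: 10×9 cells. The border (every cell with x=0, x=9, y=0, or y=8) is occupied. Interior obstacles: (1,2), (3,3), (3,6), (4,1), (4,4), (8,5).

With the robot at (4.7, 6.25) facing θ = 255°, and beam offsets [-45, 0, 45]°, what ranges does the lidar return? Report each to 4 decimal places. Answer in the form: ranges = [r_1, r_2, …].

beam 1: φ=-45°, α=210°
  direction (-0.8660, -0.5000); cell (4,6); t to first gridline: x 0.8083, y 0.5000 (then +1.1547 / +2.0000)
    (4,5) via y @ 0.5000
    (3,5) via x @ 0.8083
    (2,5) via x @ 1.9630
    (2,4) via y @ 2.5000
    (1,4) via x @ 3.1177
    (0,4) via x @ 4.2724  # hit
  → r_1 = 4.2724
beam 2: φ=0°, α=255°
  direction (-0.2588, -0.9659); cell (4,6); t to first gridline: x 2.7046, y 0.2588 (then +3.8637 / +1.0353)
    (4,5) via y @ 0.2588
    (4,4) via y @ 1.2941  # hit
  → r_2 = 1.2941
beam 3: φ=45°, α=300°
  direction (0.5000, -0.8660); cell (4,6); t to first gridline: x 0.6000, y 0.2887 (then +2.0000 / +1.1547)
    (4,5) via y @ 0.2887
    (5,5) via x @ 0.6000
    (5,4) via y @ 1.4434
    (5,3) via y @ 2.5981
    (6,3) via x @ 2.6000
    (6,2) via y @ 3.7528
    (7,2) via x @ 4.6000
    (7,1) via y @ 4.9075
    (7,0) via y @ 6.0622  # hit
  → r_3 = 6.0622

ranges = [4.2724, 1.2941, 6.0622]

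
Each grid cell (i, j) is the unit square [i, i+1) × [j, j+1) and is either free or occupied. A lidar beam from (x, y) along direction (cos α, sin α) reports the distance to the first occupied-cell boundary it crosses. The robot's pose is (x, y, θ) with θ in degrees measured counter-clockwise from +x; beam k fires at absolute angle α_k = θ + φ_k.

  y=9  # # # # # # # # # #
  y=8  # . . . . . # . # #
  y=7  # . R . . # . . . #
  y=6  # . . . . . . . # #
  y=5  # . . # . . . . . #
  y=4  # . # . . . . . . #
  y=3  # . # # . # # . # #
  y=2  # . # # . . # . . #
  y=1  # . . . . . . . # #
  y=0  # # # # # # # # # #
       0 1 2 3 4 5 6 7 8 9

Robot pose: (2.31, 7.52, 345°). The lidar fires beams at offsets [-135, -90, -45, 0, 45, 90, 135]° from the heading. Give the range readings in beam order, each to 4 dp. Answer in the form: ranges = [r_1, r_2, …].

ranges = [1.5127, 5.0615, 1.7551, 6.9260, 2.9600, 1.5322, 1.7090]

beam 1: φ=-135°, α=210°
  cosα=-0.8660 sinα=-0.5000 | (2,7) | tMaxX 0.3580 tMaxY 1.0400 | tΔX 1.1547 tΔY 2.0000
    t=0.3580 [x] (1,7)
    t=1.0400 [y] (1,6)
    t=1.5127 [x] (0,6) — stop
  → r_1 = 1.5127
beam 2: φ=-90°, α=255°
  cosα=-0.2588 sinα=-0.9659 | (2,7) | tMaxX 1.1977 tMaxY 0.5383 | tΔX 3.8637 tΔY 1.0353
    t=0.5383 [y] (2,6)
    t=1.1977 [x] (1,6)
    t=1.5736 [y] (1,5)
    t=2.6089 [y] (1,4)
    t=3.6442 [y] (1,3)
    t=4.6794 [y] (1,2)
    t=5.0615 [x] (0,2) — stop
  → r_2 = 5.0615
beam 3: φ=-45°, α=300°
  cosα=0.5000 sinα=-0.8660 | (2,7) | tMaxX 1.3800 tMaxY 0.6004 | tΔX 2.0000 tΔY 1.1547
    t=0.6004 [y] (2,6)
    t=1.3800 [x] (3,6)
    t=1.7551 [y] (3,5) — stop
  → r_3 = 1.7551
beam 4: φ=0°, α=345°
  cosα=0.9659 sinα=-0.2588 | (2,7) | tMaxX 0.7143 tMaxY 2.0091 | tΔX 1.0353 tΔY 3.8637
    t=0.7143 [x] (3,7)
    t=1.7496 [x] (4,7)
    t=2.0091 [y] (4,6)
    t=2.7849 [x] (5,6)
    t=3.8202 [x] (6,6)
    t=4.8554 [x] (7,6)
    t=5.8728 [y] (7,5)
    t=5.8907 [x] (8,5)
    t=6.9260 [x] (9,5) — stop
  → r_4 = 6.9260
beam 5: φ=45°, α=30°
  cosα=0.8660 sinα=0.5000 | (2,7) | tMaxX 0.7967 tMaxY 0.9600 | tΔX 1.1547 tΔY 2.0000
    t=0.7967 [x] (3,7)
    t=0.9600 [y] (3,8)
    t=1.9514 [x] (4,8)
    t=2.9600 [y] (4,9) — stop
  → r_5 = 2.9600
beam 6: φ=90°, α=75°
  cosα=0.2588 sinα=0.9659 | (2,7) | tMaxX 2.6660 tMaxY 0.4969 | tΔX 3.8637 tΔY 1.0353
    t=0.4969 [y] (2,8)
    t=1.5322 [y] (2,9) — stop
  → r_6 = 1.5322
beam 7: φ=135°, α=120°
  cosα=-0.5000 sinα=0.8660 | (2,7) | tMaxX 0.6200 tMaxY 0.5543 | tΔX 2.0000 tΔY 1.1547
    t=0.5543 [y] (2,8)
    t=0.6200 [x] (1,8)
    t=1.7090 [y] (1,9) — stop
  → r_7 = 1.7090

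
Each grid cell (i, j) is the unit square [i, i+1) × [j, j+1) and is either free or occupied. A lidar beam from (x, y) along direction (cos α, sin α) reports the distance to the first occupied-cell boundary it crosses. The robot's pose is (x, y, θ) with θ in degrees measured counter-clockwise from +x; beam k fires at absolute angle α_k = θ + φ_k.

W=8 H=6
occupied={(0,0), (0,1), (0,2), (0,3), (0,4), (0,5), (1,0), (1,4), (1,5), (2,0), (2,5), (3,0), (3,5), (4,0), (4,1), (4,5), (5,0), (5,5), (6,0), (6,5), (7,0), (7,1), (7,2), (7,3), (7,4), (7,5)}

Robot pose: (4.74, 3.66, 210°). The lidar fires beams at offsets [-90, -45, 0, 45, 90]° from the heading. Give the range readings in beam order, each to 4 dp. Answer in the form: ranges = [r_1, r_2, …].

ranges = [1.5473, 2.8367, 4.3186, 1.7186, 3.0715]

beam 1: φ=-90°, α=120°
  dir = (cos 120°, sin 120°) = (-0.5000, 0.8660); from cell (4,3)
  next x-line at t=1.4800, next y-line at t=0.3926; Δt_x=2.0000, Δt_y=1.1547
    y: enter (4,4) at t=0.3926
    x: enter (3,4) at t=1.4800
    y: enter (3,5) at t=1.5473 ← occupied
  → r_1 = 1.5473
beam 2: φ=-45°, α=165°
  dir = (cos 165°, sin 165°) = (-0.9659, 0.2588); from cell (4,3)
  next x-line at t=0.7661, next y-line at t=1.3137; Δt_x=1.0353, Δt_y=3.8637
    x: enter (3,3) at t=0.7661
    y: enter (3,4) at t=1.3137
    x: enter (2,4) at t=1.8014
    x: enter (1,4) at t=2.8367 ← occupied
  → r_2 = 2.8367
beam 3: φ=0°, α=210°
  dir = (cos 210°, sin 210°) = (-0.8660, -0.5000); from cell (4,3)
  next x-line at t=0.8545, next y-line at t=1.3200; Δt_x=1.1547, Δt_y=2.0000
    x: enter (3,3) at t=0.8545
    y: enter (3,2) at t=1.3200
    x: enter (2,2) at t=2.0092
    x: enter (1,2) at t=3.1639
    y: enter (1,1) at t=3.3200
    x: enter (0,1) at t=4.3186 ← occupied
  → r_3 = 4.3186
beam 4: φ=45°, α=255°
  dir = (cos 255°, sin 255°) = (-0.2588, -0.9659); from cell (4,3)
  next x-line at t=2.8591, next y-line at t=0.6833; Δt_x=3.8637, Δt_y=1.0353
    y: enter (4,2) at t=0.6833
    y: enter (4,1) at t=1.7186 ← occupied
  → r_4 = 1.7186
beam 5: φ=90°, α=300°
  dir = (cos 300°, sin 300°) = (0.5000, -0.8660); from cell (4,3)
  next x-line at t=0.5200, next y-line at t=0.7621; Δt_x=2.0000, Δt_y=1.1547
    x: enter (5,3) at t=0.5200
    y: enter (5,2) at t=0.7621
    y: enter (5,1) at t=1.9168
    x: enter (6,1) at t=2.5200
    y: enter (6,0) at t=3.0715 ← occupied
  → r_5 = 3.0715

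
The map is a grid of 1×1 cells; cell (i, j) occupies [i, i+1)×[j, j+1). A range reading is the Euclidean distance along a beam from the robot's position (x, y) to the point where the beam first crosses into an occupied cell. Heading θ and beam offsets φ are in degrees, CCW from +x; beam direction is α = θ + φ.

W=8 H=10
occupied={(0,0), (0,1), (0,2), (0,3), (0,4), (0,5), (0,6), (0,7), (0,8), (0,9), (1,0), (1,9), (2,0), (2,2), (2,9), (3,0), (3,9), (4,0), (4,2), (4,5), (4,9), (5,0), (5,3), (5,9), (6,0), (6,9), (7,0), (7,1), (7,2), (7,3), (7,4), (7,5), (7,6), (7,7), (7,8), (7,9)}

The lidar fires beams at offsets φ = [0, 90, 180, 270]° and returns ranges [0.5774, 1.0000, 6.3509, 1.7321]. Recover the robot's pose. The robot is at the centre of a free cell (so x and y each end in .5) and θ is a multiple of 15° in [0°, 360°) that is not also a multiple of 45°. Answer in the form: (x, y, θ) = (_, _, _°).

Enumerate (i+0.5, j+0.5, θ) over the 44 free cells and 16 admissible headings. For each, cast all 4 beams and compare to the given ranges.
  (1.5, 8.5, 210°): beam 2 = 6.3509 ≠ 1.0000 ✗
  (6.5, 1.5, 210°): beam 1 = 1.0000 ≠ 0.5774 ✗
  (3.5, 6.5, 60°): beam 1 = 2.8868 ≠ 0.5774 ✗
  (4.5, 3.5, 210°): beam 1 = 1.7321 ≠ 0.5774 ✗
  …
  (6.5, 5.5, 330°): r_1=0.5774, r_2=1.0000, r_3=6.3509, r_4=1.7321 — all match ✓
Only this pose fits every beam.

(x, y, θ) = (6.5, 5.5, 330°)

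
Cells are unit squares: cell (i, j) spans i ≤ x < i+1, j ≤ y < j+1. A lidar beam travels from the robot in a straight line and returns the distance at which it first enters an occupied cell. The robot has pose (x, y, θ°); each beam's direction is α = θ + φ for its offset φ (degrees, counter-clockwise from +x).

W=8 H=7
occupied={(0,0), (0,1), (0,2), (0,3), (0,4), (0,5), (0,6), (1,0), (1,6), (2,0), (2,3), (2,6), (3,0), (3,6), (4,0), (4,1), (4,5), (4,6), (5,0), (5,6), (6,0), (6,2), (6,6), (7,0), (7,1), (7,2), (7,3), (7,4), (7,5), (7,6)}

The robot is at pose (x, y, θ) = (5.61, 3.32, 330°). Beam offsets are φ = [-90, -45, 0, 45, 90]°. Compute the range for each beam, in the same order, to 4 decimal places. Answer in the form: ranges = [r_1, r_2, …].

ranges = [1.5242, 2.4018, 0.6400, 1.4390, 2.7800]

beam 1: φ=-90°, α=240°
  d=(-0.5000,-0.8660)  start (5,3)  tX=1.2200 tY=0.3695  stride 1/|dx|=2.0000 1/|dy|=1.1547
    cross y-line → (5,2), t=0.3695
    cross x-line → (4,2), t=1.2200
    cross y-line → (4,1), t=1.5242 (wall)
  → r_1 = 1.5242
beam 2: φ=-45°, α=285°
  d=(0.2588,-0.9659)  start (5,3)  tX=1.5068 tY=0.3313  stride 1/|dx|=3.8637 1/|dy|=1.0353
    cross y-line → (5,2), t=0.3313
    cross y-line → (5,1), t=1.3666
    cross x-line → (6,1), t=1.5068
    cross y-line → (6,0), t=2.4018 (wall)
  → r_2 = 2.4018
beam 3: φ=0°, α=330°
  d=(0.8660,-0.5000)  start (5,3)  tX=0.4503 tY=0.6400  stride 1/|dx|=1.1547 1/|dy|=2.0000
    cross x-line → (6,3), t=0.4503
    cross y-line → (6,2), t=0.6400 (wall)
  → r_3 = 0.6400
beam 4: φ=45°, α=15°
  d=(0.9659,0.2588)  start (5,3)  tX=0.4038 tY=2.6273  stride 1/|dx|=1.0353 1/|dy|=3.8637
    cross x-line → (6,3), t=0.4038
    cross x-line → (7,3), t=1.4390 (wall)
  → r_4 = 1.4390
beam 5: φ=90°, α=60°
  d=(0.5000,0.8660)  start (5,3)  tX=0.7800 tY=0.7852  stride 1/|dx|=2.0000 1/|dy|=1.1547
    cross x-line → (6,3), t=0.7800
    cross y-line → (6,4), t=0.7852
    cross y-line → (6,5), t=1.9399
    cross x-line → (7,5), t=2.7800 (wall)
  → r_5 = 2.7800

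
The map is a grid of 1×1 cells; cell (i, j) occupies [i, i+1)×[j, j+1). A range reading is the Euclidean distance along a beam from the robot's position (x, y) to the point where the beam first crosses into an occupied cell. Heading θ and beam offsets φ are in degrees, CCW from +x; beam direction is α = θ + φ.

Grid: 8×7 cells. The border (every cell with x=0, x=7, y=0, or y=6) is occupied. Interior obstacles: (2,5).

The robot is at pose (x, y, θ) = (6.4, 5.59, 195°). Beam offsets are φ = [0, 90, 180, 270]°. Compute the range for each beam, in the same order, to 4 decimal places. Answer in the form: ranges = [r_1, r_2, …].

beam 1: φ=0°, α=195°
  direction (-0.9659, -0.2588); cell (6,5); t to first gridline: x 0.4141, y 2.2796 (then +1.0353 / +3.8637)
    (5,5) via x @ 0.4141
    (4,5) via x @ 1.4494
    (4,4) via y @ 2.2796
    (3,4) via x @ 2.4847
    (2,4) via x @ 3.5199
    (1,4) via x @ 4.5552
    (0,4) via x @ 5.5905  # hit
  → r_1 = 5.5905
beam 2: φ=90°, α=285°
  direction (0.2588, -0.9659); cell (6,5); t to first gridline: x 2.3182, y 0.6108 (then +3.8637 / +1.0353)
    (6,4) via y @ 0.6108
    (6,3) via y @ 1.6461
    (7,3) via x @ 2.3182  # hit
  → r_2 = 2.3182
beam 3: φ=180°, α=15°
  direction (0.9659, 0.2588); cell (6,5); t to first gridline: x 0.6212, y 1.5841 (then +1.0353 / +3.8637)
    (7,5) via x @ 0.6212  # hit
  → r_3 = 0.6212
beam 4: φ=270°, α=105°
  direction (-0.2588, 0.9659); cell (6,5); t to first gridline: x 1.5455, y 0.4245 (then +3.8637 / +1.0353)
    (6,6) via y @ 0.4245  # hit
  → r_4 = 0.4245

ranges = [5.5905, 2.3182, 0.6212, 0.4245]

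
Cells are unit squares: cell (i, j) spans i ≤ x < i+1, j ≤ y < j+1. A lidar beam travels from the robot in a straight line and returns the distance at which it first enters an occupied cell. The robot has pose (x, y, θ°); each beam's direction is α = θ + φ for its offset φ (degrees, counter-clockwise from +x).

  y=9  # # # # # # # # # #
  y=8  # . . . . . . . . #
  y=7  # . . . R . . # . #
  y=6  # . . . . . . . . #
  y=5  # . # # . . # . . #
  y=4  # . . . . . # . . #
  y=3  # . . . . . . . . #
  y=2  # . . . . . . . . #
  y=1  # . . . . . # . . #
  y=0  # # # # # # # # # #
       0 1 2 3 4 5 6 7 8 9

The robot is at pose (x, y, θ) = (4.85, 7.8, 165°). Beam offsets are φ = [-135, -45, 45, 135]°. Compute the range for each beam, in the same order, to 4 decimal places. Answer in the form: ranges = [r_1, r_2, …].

beam 1: φ=-135°, α=30°
  dir = (cos 30°, sin 30°) = (0.8660, 0.5000); from cell (4,7)
  next x-line at t=0.1732, next y-line at t=0.4000; Δt_x=1.1547, Δt_y=2.0000
    x: enter (5,7) at t=0.1732
    y: enter (5,8) at t=0.4000
    x: enter (6,8) at t=1.3279
    y: enter (6,9) at t=2.4000 ← occupied
  → r_1 = 2.4000
beam 2: φ=-45°, α=120°
  dir = (cos 120°, sin 120°) = (-0.5000, 0.8660); from cell (4,7)
  next x-line at t=1.7000, next y-line at t=0.2309; Δt_x=2.0000, Δt_y=1.1547
    y: enter (4,8) at t=0.2309
    y: enter (4,9) at t=1.3856 ← occupied
  → r_2 = 1.3856
beam 3: φ=45°, α=210°
  dir = (cos 210°, sin 210°) = (-0.8660, -0.5000); from cell (4,7)
  next x-line at t=0.9815, next y-line at t=1.6000; Δt_x=1.1547, Δt_y=2.0000
    x: enter (3,7) at t=0.9815
    y: enter (3,6) at t=1.6000
    x: enter (2,6) at t=2.1362
    x: enter (1,6) at t=3.2909
    y: enter (1,5) at t=3.6000
    x: enter (0,5) at t=4.4456 ← occupied
  → r_3 = 4.4456
beam 4: φ=135°, α=300°
  dir = (cos 300°, sin 300°) = (0.5000, -0.8660); from cell (4,7)
  next x-line at t=0.3000, next y-line at t=0.9238; Δt_x=2.0000, Δt_y=1.1547
    x: enter (5,7) at t=0.3000
    y: enter (5,6) at t=0.9238
    y: enter (5,5) at t=2.0785
    x: enter (6,5) at t=2.3000 ← occupied
  → r_4 = 2.3000

ranges = [2.4000, 1.3856, 4.4456, 2.3000]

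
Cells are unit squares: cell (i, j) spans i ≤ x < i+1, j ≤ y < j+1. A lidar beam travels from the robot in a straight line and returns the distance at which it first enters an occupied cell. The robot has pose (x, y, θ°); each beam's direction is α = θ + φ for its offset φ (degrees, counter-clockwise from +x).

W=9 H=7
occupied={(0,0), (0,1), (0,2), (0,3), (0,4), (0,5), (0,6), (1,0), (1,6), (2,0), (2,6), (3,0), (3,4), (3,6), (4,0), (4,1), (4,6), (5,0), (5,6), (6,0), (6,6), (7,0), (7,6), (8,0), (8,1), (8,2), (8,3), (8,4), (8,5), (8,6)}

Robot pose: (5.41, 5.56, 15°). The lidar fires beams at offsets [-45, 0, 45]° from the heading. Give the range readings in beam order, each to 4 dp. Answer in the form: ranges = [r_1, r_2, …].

ranges = [2.9907, 1.7000, 0.5081]

beam 1: φ=-45°, α=330°
  direction (0.8660, -0.5000); cell (5,5); t to first gridline: x 0.6813, y 1.1200 (then +1.1547 / +2.0000)
    (6,5) via x @ 0.6813
    (6,4) via y @ 1.1200
    (7,4) via x @ 1.8360
    (8,4) via x @ 2.9907  # hit
  → r_1 = 2.9907
beam 2: φ=0°, α=15°
  direction (0.9659, 0.2588); cell (5,5); t to first gridline: x 0.6108, y 1.7000 (then +1.0353 / +3.8637)
    (6,5) via x @ 0.6108
    (7,5) via x @ 1.6461
    (7,6) via y @ 1.7000  # hit
  → r_2 = 1.7000
beam 3: φ=45°, α=60°
  direction (0.5000, 0.8660); cell (5,5); t to first gridline: x 1.1800, y 0.5081 (then +2.0000 / +1.1547)
    (5,6) via y @ 0.5081  # hit
  → r_3 = 0.5081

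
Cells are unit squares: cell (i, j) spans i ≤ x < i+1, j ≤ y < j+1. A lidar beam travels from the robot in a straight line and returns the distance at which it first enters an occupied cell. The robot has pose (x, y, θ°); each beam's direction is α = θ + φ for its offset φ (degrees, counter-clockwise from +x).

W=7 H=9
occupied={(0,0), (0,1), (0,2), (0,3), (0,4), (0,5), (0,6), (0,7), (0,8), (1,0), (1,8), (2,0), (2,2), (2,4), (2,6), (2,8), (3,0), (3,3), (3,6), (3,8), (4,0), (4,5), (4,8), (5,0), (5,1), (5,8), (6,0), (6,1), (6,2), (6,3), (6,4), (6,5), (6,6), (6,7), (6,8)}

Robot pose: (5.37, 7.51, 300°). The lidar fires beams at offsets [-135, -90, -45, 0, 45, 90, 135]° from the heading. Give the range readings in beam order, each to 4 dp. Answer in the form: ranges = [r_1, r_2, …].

ranges = [1.8932, 1.5819, 1.5633, 1.2600, 0.6522, 0.7275, 0.5073]

beam 1: φ=-135°, α=165°
  cosα=-0.9659 sinα=0.2588 | (5,7) | tMaxX 0.3831 tMaxY 1.8932 | tΔX 1.0353 tΔY 3.8637
    t=0.3831 [x] (4,7)
    t=1.4183 [x] (3,7)
    t=1.8932 [y] (3,8) — stop
  → r_1 = 1.8932
beam 2: φ=-90°, α=210°
  cosα=-0.8660 sinα=-0.5000 | (5,7) | tMaxX 0.4272 tMaxY 1.0200 | tΔX 1.1547 tΔY 2.0000
    t=0.4272 [x] (4,7)
    t=1.0200 [y] (4,6)
    t=1.5819 [x] (3,6) — stop
  → r_2 = 1.5819
beam 3: φ=-45°, α=255°
  cosα=-0.2588 sinα=-0.9659 | (5,7) | tMaxX 1.4296 tMaxY 0.5280 | tΔX 3.8637 tΔY 1.0353
    t=0.5280 [y] (5,6)
    t=1.4296 [x] (4,6)
    t=1.5633 [y] (4,5) — stop
  → r_3 = 1.5633
beam 4: φ=0°, α=300°
  cosα=0.5000 sinα=-0.8660 | (5,7) | tMaxX 1.2600 tMaxY 0.5889 | tΔX 2.0000 tΔY 1.1547
    t=0.5889 [y] (5,6)
    t=1.2600 [x] (6,6) — stop
  → r_4 = 1.2600
beam 5: φ=45°, α=345°
  cosα=0.9659 sinα=-0.2588 | (5,7) | tMaxX 0.6522 tMaxY 1.9705 | tΔX 1.0353 tΔY 3.8637
    t=0.6522 [x] (6,7) — stop
  → r_5 = 0.6522
beam 6: φ=90°, α=30°
  cosα=0.8660 sinα=0.5000 | (5,7) | tMaxX 0.7275 tMaxY 0.9800 | tΔX 1.1547 tΔY 2.0000
    t=0.7275 [x] (6,7) — stop
  → r_6 = 0.7275
beam 7: φ=135°, α=75°
  cosα=0.2588 sinα=0.9659 | (5,7) | tMaxX 2.4341 tMaxY 0.5073 | tΔX 3.8637 tΔY 1.0353
    t=0.5073 [y] (5,8) — stop
  → r_7 = 0.5073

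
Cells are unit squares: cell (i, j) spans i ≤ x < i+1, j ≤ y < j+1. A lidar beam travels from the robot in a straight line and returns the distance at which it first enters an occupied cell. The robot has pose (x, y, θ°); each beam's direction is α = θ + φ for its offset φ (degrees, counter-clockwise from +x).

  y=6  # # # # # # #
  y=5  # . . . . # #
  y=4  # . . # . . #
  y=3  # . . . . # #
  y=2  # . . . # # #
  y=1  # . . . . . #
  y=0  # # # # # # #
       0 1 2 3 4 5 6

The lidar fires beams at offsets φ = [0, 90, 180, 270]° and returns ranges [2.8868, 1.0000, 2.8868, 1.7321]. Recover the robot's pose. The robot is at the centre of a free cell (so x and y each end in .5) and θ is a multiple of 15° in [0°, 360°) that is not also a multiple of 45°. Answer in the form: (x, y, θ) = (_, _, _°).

Enumerate (i+0.5, j+0.5, θ) over the 20 free cells and 16 admissible headings. For each, cast all 4 beams and compare to the given ranges.
  (3.5, 3.5, 345°): beam 1 = 1.5529 ≠ 2.8868 ✗
  (2.5, 3.5, 240°): beam 2 = 1.7321 ≠ 1.0000 ✗
  (3.5, 3.5, 330°): beam 1 = 1.0000 ≠ 2.8868 ✗
  (1.5, 2.5, 105°): beam 1 = 1.9319 ≠ 2.8868 ✗
  (1.5, 1.5, 300°): beam 1 = 0.5774 ≠ 2.8868 ✗
  …
  (2.5, 3.5, 300°): r_1=2.8868, r_2=1.0000, r_3=2.8868, r_4=1.7321 — all match ✓
No second candidate reproduces the full scan.

(x, y, θ) = (2.5, 3.5, 300°)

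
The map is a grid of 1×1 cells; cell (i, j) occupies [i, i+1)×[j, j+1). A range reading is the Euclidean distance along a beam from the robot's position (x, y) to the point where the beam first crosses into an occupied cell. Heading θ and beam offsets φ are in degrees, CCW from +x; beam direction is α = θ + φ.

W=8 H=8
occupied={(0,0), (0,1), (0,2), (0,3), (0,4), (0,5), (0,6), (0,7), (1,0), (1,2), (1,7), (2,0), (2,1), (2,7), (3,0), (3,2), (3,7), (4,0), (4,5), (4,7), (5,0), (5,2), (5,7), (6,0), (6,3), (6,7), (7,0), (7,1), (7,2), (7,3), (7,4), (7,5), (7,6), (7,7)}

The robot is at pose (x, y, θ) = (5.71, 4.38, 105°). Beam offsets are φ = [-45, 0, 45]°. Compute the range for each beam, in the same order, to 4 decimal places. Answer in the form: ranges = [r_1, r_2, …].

ranges = [2.5800, 2.7124, 1.2400]

beam 1: φ=-45°, α=60°
  cosα=0.5000 sinα=0.8660 | (5,4) | tMaxX 0.5800 tMaxY 0.7159 | tΔX 2.0000 tΔY 1.1547
    t=0.5800 [x] (6,4)
    t=0.7159 [y] (6,5)
    t=1.8706 [y] (6,6)
    t=2.5800 [x] (7,6) — stop
  → r_1 = 2.5800
beam 2: φ=0°, α=105°
  cosα=-0.2588 sinα=0.9659 | (5,4) | tMaxX 2.7432 tMaxY 0.6419 | tΔX 3.8637 tΔY 1.0353
    t=0.6419 [y] (5,5)
    t=1.6771 [y] (5,6)
    t=2.7124 [y] (5,7) — stop
  → r_2 = 2.7124
beam 3: φ=45°, α=150°
  cosα=-0.8660 sinα=0.5000 | (5,4) | tMaxX 0.8198 tMaxY 1.2400 | tΔX 1.1547 tΔY 2.0000
    t=0.8198 [x] (4,4)
    t=1.2400 [y] (4,5) — stop
  → r_3 = 1.2400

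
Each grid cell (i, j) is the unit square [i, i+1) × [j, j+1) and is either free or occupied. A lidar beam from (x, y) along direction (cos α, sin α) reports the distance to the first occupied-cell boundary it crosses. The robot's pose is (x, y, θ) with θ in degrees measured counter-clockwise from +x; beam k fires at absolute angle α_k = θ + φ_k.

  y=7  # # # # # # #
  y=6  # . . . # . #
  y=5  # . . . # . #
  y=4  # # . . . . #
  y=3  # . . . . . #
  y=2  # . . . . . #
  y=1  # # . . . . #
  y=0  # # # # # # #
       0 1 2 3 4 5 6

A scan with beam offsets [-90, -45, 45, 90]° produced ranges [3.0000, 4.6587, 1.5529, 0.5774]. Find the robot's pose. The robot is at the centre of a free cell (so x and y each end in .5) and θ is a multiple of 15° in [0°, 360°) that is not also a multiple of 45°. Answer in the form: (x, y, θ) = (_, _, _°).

The pose lattice has 26·16 = 416 candidates. Test each by forward raycasting.
  (2.5, 1.5, 165°): beam 1 = 5.6940 ≠ 3.0000 ✗
  (1.5, 3.5, 15°): beam 1 = 1.5529 ≠ 3.0000 ✗
  (2.5, 3.5, 195°): beam 1 = 3.6235 ≠ 3.0000 ✗
  (2.5, 1.5, 285°): beam 1 = 0.5176 ≠ 3.0000 ✗
  …
  (1.5, 2.5, 60°): r_1=3.0000, r_2=4.6587, r_3=1.5529, r_4=0.5774 — all match ✓
Only this pose fits every beam.

(x, y, θ) = (1.5, 2.5, 60°)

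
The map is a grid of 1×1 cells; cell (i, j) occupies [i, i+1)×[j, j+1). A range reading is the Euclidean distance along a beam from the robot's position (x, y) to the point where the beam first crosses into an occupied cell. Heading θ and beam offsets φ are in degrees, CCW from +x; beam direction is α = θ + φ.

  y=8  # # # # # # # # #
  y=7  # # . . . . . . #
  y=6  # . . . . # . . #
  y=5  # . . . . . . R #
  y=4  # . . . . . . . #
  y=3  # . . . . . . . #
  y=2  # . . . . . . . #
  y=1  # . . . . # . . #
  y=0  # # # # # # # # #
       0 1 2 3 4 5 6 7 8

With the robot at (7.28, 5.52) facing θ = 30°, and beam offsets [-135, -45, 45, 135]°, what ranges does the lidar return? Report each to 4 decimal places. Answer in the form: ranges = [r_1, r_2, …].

beam 1: φ=-135°, α=255°
  dir = (cos 255°, sin 255°) = (-0.2588, -0.9659); from cell (7,5)
  next x-line at t=1.0818, next y-line at t=0.5383; Δt_x=3.8637, Δt_y=1.0353
    y: enter (7,4) at t=0.5383
    x: enter (6,4) at t=1.0818
    y: enter (6,3) at t=1.5736
    y: enter (6,2) at t=2.6089
    y: enter (6,1) at t=3.6442
    y: enter (6,0) at t=4.6794 ← occupied
  → r_1 = 4.6794
beam 2: φ=-45°, α=345°
  dir = (cos 345°, sin 345°) = (0.9659, -0.2588); from cell (7,5)
  next x-line at t=0.7454, next y-line at t=2.0091; Δt_x=1.0353, Δt_y=3.8637
    x: enter (8,5) at t=0.7454 ← occupied
  → r_2 = 0.7454
beam 3: φ=45°, α=75°
  dir = (cos 75°, sin 75°) = (0.2588, 0.9659); from cell (7,5)
  next x-line at t=2.7819, next y-line at t=0.4969; Δt_x=3.8637, Δt_y=1.0353
    y: enter (7,6) at t=0.4969
    y: enter (7,7) at t=1.5322
    y: enter (7,8) at t=2.5675 ← occupied
  → r_3 = 2.5675
beam 4: φ=135°, α=165°
  dir = (cos 165°, sin 165°) = (-0.9659, 0.2588); from cell (7,5)
  next x-line at t=0.2899, next y-line at t=1.8546; Δt_x=1.0353, Δt_y=3.8637
    x: enter (6,5) at t=0.2899
    x: enter (5,5) at t=1.3252
    y: enter (5,6) at t=1.8546 ← occupied
  → r_4 = 1.8546

ranges = [4.6794, 0.7454, 2.5675, 1.8546]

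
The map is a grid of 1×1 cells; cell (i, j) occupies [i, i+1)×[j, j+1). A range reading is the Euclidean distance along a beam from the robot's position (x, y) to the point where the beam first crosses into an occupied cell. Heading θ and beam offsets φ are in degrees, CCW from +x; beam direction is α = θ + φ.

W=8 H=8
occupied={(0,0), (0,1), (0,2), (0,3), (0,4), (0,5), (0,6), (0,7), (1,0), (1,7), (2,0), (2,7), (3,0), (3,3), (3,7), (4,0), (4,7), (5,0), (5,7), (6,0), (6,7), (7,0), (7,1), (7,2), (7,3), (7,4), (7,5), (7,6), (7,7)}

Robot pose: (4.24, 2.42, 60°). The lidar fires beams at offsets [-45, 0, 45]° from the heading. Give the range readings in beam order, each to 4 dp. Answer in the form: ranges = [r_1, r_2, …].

beam 1: φ=-45°, α=15°
  dir = (cos 15°, sin 15°) = (0.9659, 0.2588); from cell (4,2)
  next x-line at t=0.7868, next y-line at t=2.2409; Δt_x=1.0353, Δt_y=3.8637
    x: enter (5,2) at t=0.7868
    x: enter (6,2) at t=1.8221
    y: enter (6,3) at t=2.2409
    x: enter (7,3) at t=2.8574 ← occupied
  → r_1 = 2.8574
beam 2: φ=0°, α=60°
  dir = (cos 60°, sin 60°) = (0.5000, 0.8660); from cell (4,2)
  next x-line at t=1.5200, next y-line at t=0.6697; Δt_x=2.0000, Δt_y=1.1547
    y: enter (4,3) at t=0.6697
    x: enter (5,3) at t=1.5200
    y: enter (5,4) at t=1.8244
    y: enter (5,5) at t=2.9791
    x: enter (6,5) at t=3.5200
    y: enter (6,6) at t=4.1338
    y: enter (6,7) at t=5.2885 ← occupied
  → r_2 = 5.2885
beam 3: φ=45°, α=105°
  dir = (cos 105°, sin 105°) = (-0.2588, 0.9659); from cell (4,2)
  next x-line at t=0.9273, next y-line at t=0.6005; Δt_x=3.8637, Δt_y=1.0353
    y: enter (4,3) at t=0.6005
    x: enter (3,3) at t=0.9273 ← occupied
  → r_3 = 0.9273

ranges = [2.8574, 5.2885, 0.9273]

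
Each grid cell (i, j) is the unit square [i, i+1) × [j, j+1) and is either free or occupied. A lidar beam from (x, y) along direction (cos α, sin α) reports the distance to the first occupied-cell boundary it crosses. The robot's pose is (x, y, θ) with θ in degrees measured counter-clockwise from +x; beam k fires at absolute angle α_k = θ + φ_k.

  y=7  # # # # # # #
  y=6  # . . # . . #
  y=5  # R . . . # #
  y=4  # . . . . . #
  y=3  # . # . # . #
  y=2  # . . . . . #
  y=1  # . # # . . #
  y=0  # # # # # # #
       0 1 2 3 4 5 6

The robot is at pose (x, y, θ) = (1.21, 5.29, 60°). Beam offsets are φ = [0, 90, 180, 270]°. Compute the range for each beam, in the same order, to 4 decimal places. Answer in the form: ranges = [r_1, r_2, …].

beam 1: φ=0°, α=60°
  direction (0.5000, 0.8660); cell (1,5); t to first gridline: x 1.5800, y 0.8198 (then +2.0000 / +1.1547)
    (1,6) via y @ 0.8198
    (2,6) via x @ 1.5800
    (2,7) via y @ 1.9745  # hit
  → r_1 = 1.9745
beam 2: φ=90°, α=150°
  direction (-0.8660, 0.5000); cell (1,5); t to first gridline: x 0.2425, y 1.4200 (then +1.1547 / +2.0000)
    (0,5) via x @ 0.2425  # hit
  → r_2 = 0.2425
beam 3: φ=180°, α=240°
  direction (-0.5000, -0.8660); cell (1,5); t to first gridline: x 0.4200, y 0.3349 (then +2.0000 / +1.1547)
    (1,4) via y @ 0.3349
    (0,4) via x @ 0.4200  # hit
  → r_3 = 0.4200
beam 4: φ=270°, α=330°
  direction (0.8660, -0.5000); cell (1,5); t to first gridline: x 0.9122, y 0.5800 (then +1.1547 / +2.0000)
    (1,4) via y @ 0.5800
    (2,4) via x @ 0.9122
    (3,4) via x @ 2.0669
    (3,3) via y @ 2.5800
    (4,3) via x @ 3.2216  # hit
  → r_4 = 3.2216

ranges = [1.9745, 0.2425, 0.4200, 3.2216]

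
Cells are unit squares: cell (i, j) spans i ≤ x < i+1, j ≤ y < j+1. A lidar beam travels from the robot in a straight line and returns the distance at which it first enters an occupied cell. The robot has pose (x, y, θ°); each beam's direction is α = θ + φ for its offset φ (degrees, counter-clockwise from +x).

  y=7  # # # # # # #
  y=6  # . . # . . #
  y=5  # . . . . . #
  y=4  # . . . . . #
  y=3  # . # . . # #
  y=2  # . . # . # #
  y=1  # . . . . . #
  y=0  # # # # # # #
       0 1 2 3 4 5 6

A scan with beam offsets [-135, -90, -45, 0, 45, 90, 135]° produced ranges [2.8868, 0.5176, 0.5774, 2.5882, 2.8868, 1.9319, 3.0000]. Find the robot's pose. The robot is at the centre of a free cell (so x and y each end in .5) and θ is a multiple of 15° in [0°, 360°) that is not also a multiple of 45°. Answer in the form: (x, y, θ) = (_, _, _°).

Candidates: 25 free-cell centres × 16 headings = 400 poses. Raycast each; keep the one whose scan matches to 4 dp.
  (4.5, 3.5, 300°): beam 1 = 1.5529 ≠ 2.8868 ✗
  (2.5, 6.5, 75°): beam 1 = 5.0000 ≠ 2.8868 ✗
  (2.5, 5.5, 195°): beam 1 = 1.0000 ≠ 2.8868 ✗
  …
  (3.5, 5.5, 165°): r_1=2.8868, r_2=0.5176, r_3=0.5774, r_4=2.5882, r_5=2.8868, r_6=1.9319, r_7=3.0000 — all match ✓
No second candidate reproduces the full scan.

(x, y, θ) = (3.5, 5.5, 165°)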